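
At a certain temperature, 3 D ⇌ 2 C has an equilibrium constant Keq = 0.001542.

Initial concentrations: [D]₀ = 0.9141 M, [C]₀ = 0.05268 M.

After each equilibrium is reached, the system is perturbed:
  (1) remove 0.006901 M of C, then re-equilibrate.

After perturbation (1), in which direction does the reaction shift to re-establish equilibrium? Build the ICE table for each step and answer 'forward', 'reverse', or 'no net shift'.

Direction: forward

Q₀ = 0.003633 vs Keq = 0.001542 ⇒ Q>K, reverse
Step 1:
                    D           C
  I            0.9141     0.05268
  C           0.02538    -0.01692
  E            0.9395     0.03576
  solve Keq expr → x = -0.008461; check Q = 0.001542
Then remove 0.006901 M of C.
Step 2:
                    D           C
  I            0.9395     0.02886
  C         -0.009537    0.006358
  E            0.9299     0.03522
  solve Keq expr → x = 0.003179; check Q = 0.001542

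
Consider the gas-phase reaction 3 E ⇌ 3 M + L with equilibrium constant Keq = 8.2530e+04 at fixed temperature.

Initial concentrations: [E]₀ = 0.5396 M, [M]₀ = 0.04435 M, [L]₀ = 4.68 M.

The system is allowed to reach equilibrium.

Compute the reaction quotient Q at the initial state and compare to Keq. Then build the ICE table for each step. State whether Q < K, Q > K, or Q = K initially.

Q₀ = 0.002598 vs Keq = 8.2530e+04 ⇒ Q<K, forward
Step 1:
                    E           M           L
  Initial      0.5396     0.04435        4.68
  Change      -0.5177      0.5177      0.1726
  Equil       0.02186      0.5621       4.853
  solve Keq expr → x = 0.1726; check Q = 8.2530e+04

Q₀ = 0.002598; Q < K (proceeds forward)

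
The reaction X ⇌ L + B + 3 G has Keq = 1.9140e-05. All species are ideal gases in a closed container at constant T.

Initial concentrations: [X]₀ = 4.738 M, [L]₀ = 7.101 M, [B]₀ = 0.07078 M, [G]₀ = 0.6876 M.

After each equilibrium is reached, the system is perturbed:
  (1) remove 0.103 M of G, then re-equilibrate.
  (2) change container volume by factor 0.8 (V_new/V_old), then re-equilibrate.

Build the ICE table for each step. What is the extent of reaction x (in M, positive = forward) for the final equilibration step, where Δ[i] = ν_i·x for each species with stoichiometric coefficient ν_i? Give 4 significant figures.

Q₀ = 0.03449 vs Keq = 1.9140e-05 ⇒ Q>K, reverse
Step 1:
                  X         L         B         G
  Initial     4.738     7.101   0.07078    0.6876
  Change    0.07066  -0.07066  -0.07066    -0.212
  Equil       4.809      7.03 1.2167e-04    0.4756
  solve Keq expr → x = -0.07066; check Q = 1.9140e-05
Then remove 0.103 M of G.
Step 2:
                  X         L         B         G
  Initial     4.809      7.03 1.2167e-04    0.3726
  Change  -1.3055e-04 1.3055e-04 1.3055e-04 3.9165e-04
  Equil       4.809      7.03 2.5222e-04     0.373
  solve Keq expr → x = 1.3055e-04; check Q = 1.9140e-05
Then change container volume by factor 0.8 (V_new/V_old).
Step 3:
                  X         L         B         G
  Initial     6.011     8.788 3.1528e-04    0.4663
  Change  1.8567e-04 -1.8567e-04 -1.8567e-04 -5.5701e-04
  Equil       6.011     8.788 1.2961e-04    0.4657
  solve Keq expr → x = -1.8567e-04; check Q = 1.9140e-05

x = -1.8567e-04 M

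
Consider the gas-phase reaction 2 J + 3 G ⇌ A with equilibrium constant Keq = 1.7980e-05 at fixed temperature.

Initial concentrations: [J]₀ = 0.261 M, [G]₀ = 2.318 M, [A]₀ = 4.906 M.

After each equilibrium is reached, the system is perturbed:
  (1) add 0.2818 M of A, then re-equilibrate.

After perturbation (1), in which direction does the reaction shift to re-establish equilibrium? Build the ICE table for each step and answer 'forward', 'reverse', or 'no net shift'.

Q₀ = 5.782 vs Keq = 1.7980e-05 ⇒ Q>K, reverse
Step 1:
                  J         G         A
  I           0.261     2.318     4.906
  C           6.641     9.961     -3.32
  E           6.902     12.28     1.586
  solve Keq expr → x = -3.32; check Q = 1.7980e-05
Then add 0.2818 M of A.
Step 2:
                  J         G         A
  I           6.902     12.28     1.867
  C          0.1772    0.2658  -0.08861
  E           7.079     12.54     1.779
  solve Keq expr → x = -0.08861; check Q = 1.7980e-05

Direction: reverse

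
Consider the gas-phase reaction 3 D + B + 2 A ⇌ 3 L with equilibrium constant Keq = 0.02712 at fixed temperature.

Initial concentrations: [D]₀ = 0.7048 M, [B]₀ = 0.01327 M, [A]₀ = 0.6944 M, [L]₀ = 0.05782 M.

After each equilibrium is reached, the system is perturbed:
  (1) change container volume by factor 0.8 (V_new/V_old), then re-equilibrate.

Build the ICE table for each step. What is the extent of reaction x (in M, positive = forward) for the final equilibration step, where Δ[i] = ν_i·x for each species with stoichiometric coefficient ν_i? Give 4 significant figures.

Q₀ = 0.08629 vs Keq = 0.02712 ⇒ Q>K, reverse
Step 1:
                  D         B         A         L
  init       0.7048   0.01327    0.6944   0.05782
  Δ         0.01334  0.004446  0.008892  -0.01334
  eq         0.7181   0.01772    0.7033   0.04448
  solve Keq expr → x = -0.004446; check Q = 0.02712
Then change container volume by factor 0.8 (V_new/V_old).
Step 2:
                  D         B         A         L
  init       0.8977   0.02215    0.8791    0.0556
  Δ       -0.009435 -0.003145  -0.00629  0.009435
  eq         0.8882     0.019    0.8728   0.06504
  solve Keq expr → x = 0.003145; check Q = 0.02712

x = 0.003145 M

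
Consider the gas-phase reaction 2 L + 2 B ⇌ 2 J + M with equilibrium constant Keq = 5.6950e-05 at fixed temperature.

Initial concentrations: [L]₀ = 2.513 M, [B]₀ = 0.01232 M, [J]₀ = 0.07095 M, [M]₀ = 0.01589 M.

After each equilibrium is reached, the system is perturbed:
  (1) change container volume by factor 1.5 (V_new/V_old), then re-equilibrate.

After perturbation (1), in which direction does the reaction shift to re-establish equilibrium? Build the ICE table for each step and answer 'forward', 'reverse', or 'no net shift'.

Direction: reverse

Q₀ = 0.08345 vs Keq = 5.6950e-05 ⇒ Q>K, reverse
Step 1:
                  L         B         J         M
  I           2.513   0.01232   0.07095   0.01589
  C         0.03092   0.03092  -0.03092  -0.01546
  E           2.544   0.04324   0.04003 4.3003e-04
  solve Keq expr → x = -0.01546; check Q = 5.6950e-05
Then change container volume by factor 1.5 (V_new/V_old).
Step 2:
                  L         B         J         M
  I           1.696   0.02883   0.02669 2.8669e-04
  C       1.8093e-04 1.8093e-04 -1.8093e-04 -9.0463e-05
  E           1.696   0.02901   0.02651 1.9622e-04
  solve Keq expr → x = -9.0463e-05; check Q = 5.6950e-05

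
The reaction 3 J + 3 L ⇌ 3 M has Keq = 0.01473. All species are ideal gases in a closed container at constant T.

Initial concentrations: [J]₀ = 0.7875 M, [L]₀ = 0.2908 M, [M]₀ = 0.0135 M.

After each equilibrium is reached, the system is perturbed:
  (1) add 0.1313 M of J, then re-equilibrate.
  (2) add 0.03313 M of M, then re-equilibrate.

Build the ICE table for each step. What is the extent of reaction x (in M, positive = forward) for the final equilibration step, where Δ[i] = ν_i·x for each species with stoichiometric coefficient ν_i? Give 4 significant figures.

x = -0.008607 M

Q₀ = 2.0486e-04 vs Keq = 0.01473 ⇒ Q<K, forward
Step 1:
                   J          L          M
  Initial     0.7875     0.2908     0.0135
  Change    -0.03395   -0.03395    0.03395
  Equil       0.7536     0.2569    0.04745
  solve Keq expr → x = 0.01132; check Q = 0.01473
Then add 0.1313 M of J.
Step 2:
                   J          L          M
  Initial     0.8849     0.2569    0.04745
  Change   -0.006467  -0.006467   0.006467
  Equil       0.8784     0.2504    0.05391
  solve Keq expr → x = 0.002156; check Q = 0.01473
Then add 0.03313 M of M.
Step 3:
                   J          L          M
  Initial     0.8784     0.2504    0.08704
  Change     0.02582    0.02582   -0.02582
  Equil       0.9042     0.2762    0.06122
  solve Keq expr → x = -0.008607; check Q = 0.01473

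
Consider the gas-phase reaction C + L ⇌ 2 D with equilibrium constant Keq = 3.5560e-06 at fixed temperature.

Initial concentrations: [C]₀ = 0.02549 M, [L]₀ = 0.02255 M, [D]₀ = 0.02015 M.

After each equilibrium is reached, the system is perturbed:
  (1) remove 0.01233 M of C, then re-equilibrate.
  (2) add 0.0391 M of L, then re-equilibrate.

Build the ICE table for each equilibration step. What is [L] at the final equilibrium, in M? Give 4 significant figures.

Q₀ = 0.7064 vs Keq = 3.5560e-06 ⇒ Q>K, reverse
Step 1:
                  C         L         D
  init      0.02549   0.02255   0.02015
  Δ         0.01004   0.01004  -0.02009
  eq        0.03553   0.03259 6.4174e-05
  solve Keq expr → x = -0.01004; check Q = 3.5560e-06
Then remove 0.01233 M of C.
Step 2:
                  C         L         D
  init       0.0232   0.03259 6.4174e-05
  Δ       6.1521e-06 6.1521e-06 -1.2304e-05
  eq        0.02321    0.0326 5.1870e-05
  solve Keq expr → x = -6.1521e-06; check Q = 3.5560e-06
Then add 0.0391 M of L.
Step 3:
                  C         L         D
  init      0.02321    0.0717 5.1870e-05
  Δ       -1.2514e-05 -1.2514e-05 2.5028e-05
  eq         0.0232   0.07169 7.6897e-05
  solve Keq expr → x = 1.2514e-05; check Q = 3.5560e-06

[L]_eq = 0.07169 M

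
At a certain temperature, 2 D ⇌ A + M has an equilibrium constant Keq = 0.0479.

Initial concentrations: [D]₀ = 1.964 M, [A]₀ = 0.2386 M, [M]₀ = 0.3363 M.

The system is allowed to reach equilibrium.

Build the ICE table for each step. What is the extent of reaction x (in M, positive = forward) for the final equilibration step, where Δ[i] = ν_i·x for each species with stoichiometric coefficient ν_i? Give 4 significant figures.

x = 0.1012 M

Q₀ = 0.0208 vs Keq = 0.0479 ⇒ Q<K, forward
Step 1:
                   D          A          M
  init         1.964     0.2386     0.3363
  Δ          -0.2024     0.1012     0.1012
  eq           1.762     0.3398     0.4375
  solve Keq expr → x = 0.1012; check Q = 0.0479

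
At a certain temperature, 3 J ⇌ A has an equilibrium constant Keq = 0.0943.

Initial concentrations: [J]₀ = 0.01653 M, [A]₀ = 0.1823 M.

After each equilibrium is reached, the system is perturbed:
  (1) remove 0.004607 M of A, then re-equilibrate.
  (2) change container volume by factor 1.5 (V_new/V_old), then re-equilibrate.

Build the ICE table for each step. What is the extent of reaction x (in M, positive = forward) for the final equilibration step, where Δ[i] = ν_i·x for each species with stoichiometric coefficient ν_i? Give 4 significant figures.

x = -0.004245 M

Q₀ = 4.0362e+04 vs Keq = 0.0943 ⇒ Q>K, reverse
Step 1:
                   J          A
  init       0.01653     0.1823
  Δ           0.5064    -0.1688
  eq           0.523    0.01349
  solve Keq expr → x = -0.1688; check Q = 0.0943
Then remove 0.004607 M of A.
Step 2:
                   J          A
  init         0.523   0.008881
  Δ         -0.01126   0.003754
  eq          0.5117    0.01263
  solve Keq expr → x = 0.003754; check Q = 0.0943
Then change container volume by factor 1.5 (V_new/V_old).
Step 3:
                   J          A
  init        0.3411   0.008423
  Δ          0.01273  -0.004245
  eq          0.3539   0.004179
  solve Keq expr → x = -0.004245; check Q = 0.0943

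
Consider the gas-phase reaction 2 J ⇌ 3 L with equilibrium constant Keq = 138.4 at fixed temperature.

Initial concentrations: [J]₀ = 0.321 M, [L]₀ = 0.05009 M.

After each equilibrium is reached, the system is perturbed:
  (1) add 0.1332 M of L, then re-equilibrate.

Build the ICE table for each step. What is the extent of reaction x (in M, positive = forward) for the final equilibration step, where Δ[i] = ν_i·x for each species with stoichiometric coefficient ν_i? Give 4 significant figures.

x = -0.005498 M

Q₀ = 0.00122 vs Keq = 138.4 ⇒ Q<K, forward
Step 1:
                   J          L
  I            0.321    0.05009
  C           -0.292      0.438
  E          0.02899     0.4881
  solve Keq expr → x = 0.146; check Q = 138.4
Then add 0.1332 M of L.
Step 2:
                   J          L
  I          0.02899     0.6213
  C            0.011   -0.01649
  E          0.03998     0.6048
  solve Keq expr → x = -0.005498; check Q = 138.4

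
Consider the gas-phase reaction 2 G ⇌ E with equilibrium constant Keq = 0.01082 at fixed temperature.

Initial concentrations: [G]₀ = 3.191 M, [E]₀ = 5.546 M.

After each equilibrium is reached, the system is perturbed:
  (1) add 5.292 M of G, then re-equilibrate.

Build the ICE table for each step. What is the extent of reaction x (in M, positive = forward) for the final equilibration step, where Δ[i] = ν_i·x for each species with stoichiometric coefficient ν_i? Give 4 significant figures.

x = 0.959 M

Q₀ = 0.5447 vs Keq = 0.01082 ⇒ Q>K, reverse
Step 1:
                  G         E
  Initial     3.191     5.546
  Change      8.256    -4.128
  Equil       11.45     1.418
  solve Keq expr → x = -4.128; check Q = 0.01082
Then add 5.292 M of G.
Step 2:
                  G         E
  Initial     16.74     1.418
  Change     -1.918     0.959
  Equil       14.82     2.377
  solve Keq expr → x = 0.959; check Q = 0.01082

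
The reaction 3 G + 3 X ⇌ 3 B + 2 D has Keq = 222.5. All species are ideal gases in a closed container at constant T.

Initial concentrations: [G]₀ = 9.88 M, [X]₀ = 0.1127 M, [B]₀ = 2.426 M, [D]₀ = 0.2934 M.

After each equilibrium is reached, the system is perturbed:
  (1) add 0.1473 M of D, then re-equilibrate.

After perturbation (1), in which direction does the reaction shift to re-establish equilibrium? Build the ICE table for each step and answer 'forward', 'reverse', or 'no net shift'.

Direction: reverse

Q₀ = 0.8903 vs Keq = 222.5 ⇒ Q<K, forward
Step 1:
                    G           X           B           D
  Initial        9.88      0.1127       2.426      0.2934
  Change     -0.09145    -0.09145     0.09145     0.06096
  Equil         9.789     0.02125       2.517      0.3544
  solve Keq expr → x = 0.03048; check Q = 222.5
Then add 0.1473 M of D.
Step 2:
                    G           X           B           D
  Initial       9.789     0.02125       2.517      0.5017
  Change     0.005345    0.005345   -0.005345   -0.003563
  Equil         9.794      0.0266       2.512      0.4981
  solve Keq expr → x = -0.001782; check Q = 222.5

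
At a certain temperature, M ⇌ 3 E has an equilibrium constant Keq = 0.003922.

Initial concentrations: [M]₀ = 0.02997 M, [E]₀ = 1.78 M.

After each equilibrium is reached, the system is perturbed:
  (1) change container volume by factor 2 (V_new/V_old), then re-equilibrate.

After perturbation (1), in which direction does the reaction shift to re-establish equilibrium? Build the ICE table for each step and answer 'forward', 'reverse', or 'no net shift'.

Q₀ = 188.2 vs Keq = 0.003922 ⇒ Q>K, reverse
Step 1:
                    M           E
  I           0.02997        1.78
  C            0.5495      -1.649
  E            0.5795      0.1315
  solve Keq expr → x = -0.5495; check Q = 0.003922
Then change container volume by factor 2 (V_new/V_old).
Step 2:
                    M           E
  I            0.2897     0.06574
  C          -0.01237     0.03711
  E            0.2774      0.1028
  solve Keq expr → x = 0.01237; check Q = 0.003922

Direction: forward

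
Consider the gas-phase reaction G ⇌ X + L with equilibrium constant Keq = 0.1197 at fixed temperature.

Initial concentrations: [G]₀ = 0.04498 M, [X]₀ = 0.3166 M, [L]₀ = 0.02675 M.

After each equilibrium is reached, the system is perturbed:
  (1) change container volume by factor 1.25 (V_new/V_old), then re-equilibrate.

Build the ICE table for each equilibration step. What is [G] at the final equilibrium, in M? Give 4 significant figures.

[G]_eq = 0.03883 M

Q₀ = 0.1883 vs Keq = 0.1197 ⇒ Q>K, reverse
Step 1:
                   G          X          L
  Initial    0.04498     0.3166    0.02675
  Change    0.006761  -0.006761  -0.006761
  Equil      0.05174     0.3098    0.01999
  solve Keq expr → x = -0.006761; check Q = 0.1197
Then change container volume by factor 1.25 (V_new/V_old).
Step 2:
                   G          X          L
  Initial    0.04139     0.2479    0.01599
  Change   -0.002566   0.002566   0.002566
  Equil      0.03883     0.2504    0.01856
  solve Keq expr → x = 0.002566; check Q = 0.1197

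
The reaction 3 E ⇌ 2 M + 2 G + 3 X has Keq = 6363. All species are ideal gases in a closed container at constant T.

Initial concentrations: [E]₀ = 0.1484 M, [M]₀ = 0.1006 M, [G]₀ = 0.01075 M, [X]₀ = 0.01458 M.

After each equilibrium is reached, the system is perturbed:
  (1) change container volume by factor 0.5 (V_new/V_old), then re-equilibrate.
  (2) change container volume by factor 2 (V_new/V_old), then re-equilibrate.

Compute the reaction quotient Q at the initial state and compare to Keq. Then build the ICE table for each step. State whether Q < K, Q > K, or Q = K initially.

Q₀ = 1.1091e-09 vs Keq = 6363 ⇒ Q<K, forward
Step 1:
                    E           M           G           X
  init         0.1484      0.1006     0.01075     0.01458
  Δ           -0.1477     0.09848     0.09848      0.1477
  eq       6.8234e-04      0.1991      0.1092      0.1623
  solve Keq expr → x = 0.04924; check Q = 6363
Then change container volume by factor 0.5 (V_new/V_old).
Step 2:
                    E           M           G           X
  init       0.001365      0.3982      0.2185      0.3246
  Δ          0.002031   -0.001354   -0.001354   -0.002031
  eq         0.003395      0.3968      0.2171      0.3226
  solve Keq expr → x = -6.7691e-04; check Q = 6363
Then change container volume by factor 2 (V_new/V_old).
Step 3:
                    E           M           G           X
  init       0.001698      0.1984      0.1086      0.1613
  Δ         -0.001015  6.7691e-04  6.7691e-04    0.001015
  eq       6.8234e-04      0.1991      0.1092      0.1623
  solve Keq expr → x = 3.3845e-04; check Q = 6363

Q₀ = 1.1091e-09; Q < K (proceeds forward)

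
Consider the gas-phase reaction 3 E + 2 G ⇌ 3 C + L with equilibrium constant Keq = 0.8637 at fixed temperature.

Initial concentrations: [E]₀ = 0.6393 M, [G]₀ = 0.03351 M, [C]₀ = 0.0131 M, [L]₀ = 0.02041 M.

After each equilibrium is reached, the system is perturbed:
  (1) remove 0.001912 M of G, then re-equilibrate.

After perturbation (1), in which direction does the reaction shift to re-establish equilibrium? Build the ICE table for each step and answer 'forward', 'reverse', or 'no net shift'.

Q₀ = 1.5638e-04 vs Keq = 0.8637 ⇒ Q<K, forward
Step 1:
                   E          G          C          L
  Initial     0.6393    0.03351     0.0131    0.02041
  Change     -0.0419   -0.02794     0.0419    0.01397
  Equil       0.5974   0.005574      0.055    0.03438
  solve Keq expr → x = 0.01397; check Q = 0.8637
Then remove 0.001912 M of G.
Step 2:
                   E          G          C          L
  Initial     0.5974   0.003662      0.055    0.03438
  Change    0.002235    0.00149  -0.002235 -7.4490e-04
  Equil       0.5996   0.005152    0.05277    0.03363
  solve Keq expr → x = -7.4490e-04; check Q = 0.8637

Direction: reverse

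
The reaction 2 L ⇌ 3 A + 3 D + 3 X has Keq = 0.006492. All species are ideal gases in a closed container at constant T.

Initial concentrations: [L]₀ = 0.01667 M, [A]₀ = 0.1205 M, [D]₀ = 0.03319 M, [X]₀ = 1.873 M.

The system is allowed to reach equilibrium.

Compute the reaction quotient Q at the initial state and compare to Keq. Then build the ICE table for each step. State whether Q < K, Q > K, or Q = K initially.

Q₀ = 0.001513 vs Keq = 0.006492 ⇒ Q<K, forward
Step 1:
                  L         A         D         X
  I         0.01667    0.1205   0.03319     1.873
  C       -0.004809  0.007214  0.007214  0.007214
  E         0.01186    0.1277    0.0404      1.88
  solve Keq expr → x = 0.002405; check Q = 0.006492

Q₀ = 0.001513; Q < K (proceeds forward)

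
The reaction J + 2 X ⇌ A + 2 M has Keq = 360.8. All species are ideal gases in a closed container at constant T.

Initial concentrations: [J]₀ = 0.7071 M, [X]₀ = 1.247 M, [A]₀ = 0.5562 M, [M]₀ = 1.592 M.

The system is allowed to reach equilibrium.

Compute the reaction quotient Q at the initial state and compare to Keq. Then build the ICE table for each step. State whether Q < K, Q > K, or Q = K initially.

Q₀ = 1.282 vs Keq = 360.8 ⇒ Q<K, forward
Step 1:
                   J          X          A          M
  init        0.7071      1.247     0.5562      1.592
  Δ            -0.48      -0.96       0.48       0.96
  eq          0.2271      0.287      1.036      2.552
  solve Keq expr → x = 0.48; check Q = 360.8

Q₀ = 1.282; Q < K (proceeds forward)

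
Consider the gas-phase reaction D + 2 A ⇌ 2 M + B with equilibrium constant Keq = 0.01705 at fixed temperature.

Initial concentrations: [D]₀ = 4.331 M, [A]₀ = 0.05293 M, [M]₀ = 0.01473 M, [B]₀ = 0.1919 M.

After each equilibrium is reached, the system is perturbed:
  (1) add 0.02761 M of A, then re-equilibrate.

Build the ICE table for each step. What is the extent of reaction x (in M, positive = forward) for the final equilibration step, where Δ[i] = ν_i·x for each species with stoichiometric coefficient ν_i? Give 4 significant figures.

x = 0.005088 M

Q₀ = 0.003432 vs Keq = 0.01705 ⇒ Q<K, forward
Step 1:
                   D          A          M          B
  init         4.331    0.05293    0.01473     0.1919
  Δ        -0.005469   -0.01094    0.01094   0.005469
  eq           4.326    0.04199    0.02567     0.1974
  solve Keq expr → x = 0.005469; check Q = 0.01705
Then add 0.02761 M of A.
Step 2:
                   D          A          M          B
  init         4.326     0.0696    0.02567     0.1974
  Δ        -0.005088   -0.01018    0.01018   0.005088
  eq            4.32    0.05943    0.03584     0.2025
  solve Keq expr → x = 0.005088; check Q = 0.01705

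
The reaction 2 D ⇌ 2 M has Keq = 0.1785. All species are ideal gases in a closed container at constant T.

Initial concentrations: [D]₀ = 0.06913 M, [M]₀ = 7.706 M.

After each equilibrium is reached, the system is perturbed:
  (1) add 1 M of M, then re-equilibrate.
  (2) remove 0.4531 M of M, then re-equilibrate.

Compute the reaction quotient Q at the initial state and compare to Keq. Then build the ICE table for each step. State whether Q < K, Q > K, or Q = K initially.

Q₀ = 1.2426e+04; Q > K (proceeds reverse)

Q₀ = 1.2426e+04 vs Keq = 0.1785 ⇒ Q>K, reverse
Step 1:
                    D           M
  I           0.06913       7.706
  C             5.397      -5.397
  E             5.466       2.309
  solve Keq expr → x = -2.698; check Q = 0.1785
Then add 1 M of M.
Step 2:
                    D           M
  I             5.466       3.309
  C             0.703      -0.703
  E             6.169       2.606
  solve Keq expr → x = -0.3515; check Q = 0.1785
Then remove 0.4531 M of M.
Step 3:
                    D           M
  I             6.169       2.153
  C           -0.3185      0.3185
  E              5.85       2.472
  solve Keq expr → x = 0.1593; check Q = 0.1785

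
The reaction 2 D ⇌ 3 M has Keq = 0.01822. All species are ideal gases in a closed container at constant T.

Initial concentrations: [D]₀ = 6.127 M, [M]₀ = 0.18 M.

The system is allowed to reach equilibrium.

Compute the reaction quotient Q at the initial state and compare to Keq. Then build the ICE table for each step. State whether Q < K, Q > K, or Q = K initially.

Q₀ = 1.5535e-04; Q < K (proceeds forward)

Q₀ = 1.5535e-04 vs Keq = 0.01822 ⇒ Q<K, forward
Step 1:
                  D         M
  init        6.127      0.18
  Δ          -0.439    0.6585
  eq          5.688    0.8385
  solve Keq expr → x = 0.2195; check Q = 0.01822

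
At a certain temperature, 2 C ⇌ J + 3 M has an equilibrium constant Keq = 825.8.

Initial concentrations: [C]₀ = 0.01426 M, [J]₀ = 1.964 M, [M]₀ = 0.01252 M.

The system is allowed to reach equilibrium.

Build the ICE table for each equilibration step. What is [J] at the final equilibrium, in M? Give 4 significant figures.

Q₀ = 0.01895 vs Keq = 825.8 ⇒ Q<K, forward
Step 1:
                   C          J          M
  Initial    0.01426      1.964    0.01252
  Change    -0.01396    0.00698    0.02094
  Equil   2.9903e-04      1.971    0.03346
  solve Keq expr → x = 0.00698; check Q = 825.8

[J]_eq = 1.971 M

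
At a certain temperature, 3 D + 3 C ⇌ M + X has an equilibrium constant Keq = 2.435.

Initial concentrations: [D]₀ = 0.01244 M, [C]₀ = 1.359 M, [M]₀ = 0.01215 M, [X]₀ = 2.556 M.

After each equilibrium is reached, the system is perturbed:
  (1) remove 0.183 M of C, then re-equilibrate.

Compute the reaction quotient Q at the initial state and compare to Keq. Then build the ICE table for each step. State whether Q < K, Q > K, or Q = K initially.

Q₀ = 6427; Q > K (proceeds reverse)

Q₀ = 6427 vs Keq = 2.435 ⇒ Q>K, reverse
Step 1:
                   D          C          M          X
  I          0.01244      1.359    0.01215      2.556
  C          0.03559    0.03559   -0.01186   -0.01186
  E          0.04803      1.395 2.8758e-04      2.544
  solve Keq expr → x = -0.01186; check Q = 2.435
Then remove 0.183 M of C.
Step 2:
                   D          C          M          X
  I          0.04803      1.212 2.8758e-04      2.544
  C       2.8640e-04 2.8640e-04 -9.5467e-05 -9.5467e-05
  E          0.04831      1.212 1.9211e-04      2.544
  solve Keq expr → x = -9.5467e-05; check Q = 2.435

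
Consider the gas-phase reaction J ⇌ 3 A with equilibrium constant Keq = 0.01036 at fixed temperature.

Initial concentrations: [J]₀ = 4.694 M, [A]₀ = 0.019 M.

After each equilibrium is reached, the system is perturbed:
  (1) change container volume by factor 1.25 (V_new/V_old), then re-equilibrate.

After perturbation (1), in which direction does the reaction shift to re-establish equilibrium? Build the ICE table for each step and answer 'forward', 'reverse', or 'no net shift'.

Direction: forward

Q₀ = 1.4612e-06 vs Keq = 0.01036 ⇒ Q<K, forward
Step 1:
                  J         A
  I           4.694     0.019
  C         -0.1143     0.343
  E            4.58     0.362
  solve Keq expr → x = 0.1143; check Q = 0.01036
Then change container volume by factor 1.25 (V_new/V_old).
Step 2:
                  J         A
  I           3.664    0.2896
  C        -0.01533   0.04598
  E           3.648    0.3356
  solve Keq expr → x = 0.01533; check Q = 0.01036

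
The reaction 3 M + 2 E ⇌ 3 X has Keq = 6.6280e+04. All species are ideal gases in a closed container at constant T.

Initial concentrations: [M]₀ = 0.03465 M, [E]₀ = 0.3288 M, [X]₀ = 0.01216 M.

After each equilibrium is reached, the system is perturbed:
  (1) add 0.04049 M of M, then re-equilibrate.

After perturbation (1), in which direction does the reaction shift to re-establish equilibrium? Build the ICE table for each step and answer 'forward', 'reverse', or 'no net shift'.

Q₀ = 0.3998 vs Keq = 6.6280e+04 ⇒ Q<K, forward
Step 1:
                   M          E          X
  I          0.03465     0.3288    0.01216
  C         -0.03224   -0.02149    0.03224
  E         0.002409     0.3073     0.0444
  solve Keq expr → x = 0.01075; check Q = 6.6280e+04
Then add 0.04049 M of M.
Step 2:
                   M          E          X
  I           0.0429     0.3073     0.0444
  C         -0.03815   -0.02544    0.03815
  E         0.004745     0.2819    0.08255
  solve Keq expr → x = 0.01272; check Q = 6.6280e+04

Direction: forward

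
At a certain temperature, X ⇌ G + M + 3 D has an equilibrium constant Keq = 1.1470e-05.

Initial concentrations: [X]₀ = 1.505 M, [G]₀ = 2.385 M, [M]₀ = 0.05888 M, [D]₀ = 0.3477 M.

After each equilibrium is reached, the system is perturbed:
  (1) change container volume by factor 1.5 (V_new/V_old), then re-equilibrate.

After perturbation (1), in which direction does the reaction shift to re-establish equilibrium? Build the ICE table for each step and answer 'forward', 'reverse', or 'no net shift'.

Direction: forward

Q₀ = 0.003922 vs Keq = 1.1470e-05 ⇒ Q>K, reverse
Step 1:
                    X           G           M           D
  I             1.505       2.385     0.05888      0.3477
  C           0.05745    -0.05745    -0.05745     -0.1724
  E             1.562       2.328    0.001428      0.1753
  solve Keq expr → x = -0.05745; check Q = 1.1470e-05
Then change container volume by factor 1.5 (V_new/V_old).
Step 2:
                    X           G           M           D
  I             1.042       1.552  9.5214e-04      0.1169
  C         -0.002913    0.002913    0.002913    0.008738
  E             1.039       1.555    0.003865      0.1256
  solve Keq expr → x = 0.002913; check Q = 1.1470e-05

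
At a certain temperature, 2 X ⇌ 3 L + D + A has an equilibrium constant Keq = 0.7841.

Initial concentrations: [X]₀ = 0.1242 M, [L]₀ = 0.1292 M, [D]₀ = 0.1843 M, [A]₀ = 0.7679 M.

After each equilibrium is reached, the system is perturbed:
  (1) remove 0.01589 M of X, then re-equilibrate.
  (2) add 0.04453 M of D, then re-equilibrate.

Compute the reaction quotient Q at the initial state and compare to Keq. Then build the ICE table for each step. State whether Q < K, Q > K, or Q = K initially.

Q₀ = 0.01979; Q < K (proceeds forward)

Q₀ = 0.01979 vs Keq = 0.7841 ⇒ Q<K, forward
Step 1:
                    X           L           D           A
  init         0.1242      0.1292      0.1843      0.7679
  Δ          -0.07031      0.1055     0.03515     0.03515
  eq          0.05389      0.2347      0.2195      0.8031
  solve Keq expr → x = 0.03515; check Q = 0.7841
Then remove 0.01589 M of X.
Step 2:
                    X           L           D           A
  init          0.038      0.2347      0.2195      0.8031
  Δ           0.01006    -0.01509   -0.005031   -0.005031
  eq          0.04806      0.2196      0.2144       0.798
  solve Keq expr → x = -0.005031; check Q = 0.7841
Then add 0.04453 M of D.
Step 3:
                    X           L           D           A
  init        0.04806      0.2196       0.259       0.798
  Δ          0.002965   -0.004447   -0.001482   -0.001482
  eq          0.05103      0.2151      0.2575      0.7965
  solve Keq expr → x = -0.001482; check Q = 0.7841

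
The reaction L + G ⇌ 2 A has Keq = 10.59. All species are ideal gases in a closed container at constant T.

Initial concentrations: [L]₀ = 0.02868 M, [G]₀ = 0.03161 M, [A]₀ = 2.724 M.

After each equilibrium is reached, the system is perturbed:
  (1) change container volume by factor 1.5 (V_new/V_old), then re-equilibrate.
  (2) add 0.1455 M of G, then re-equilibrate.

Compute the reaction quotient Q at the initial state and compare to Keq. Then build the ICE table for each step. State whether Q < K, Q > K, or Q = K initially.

Q₀ = 8185 vs Keq = 10.59 ⇒ Q>K, reverse
Step 1:
                    L           G           A
  I           0.02868     0.03161       2.724
  C            0.4998      0.4998     -0.9995
  E            0.5285      0.5314       1.724
  solve Keq expr → x = -0.4998; check Q = 10.59
Then change container volume by factor 1.5 (V_new/V_old).
Step 2:
                    L           G           A
  I            0.3523      0.3543        1.15
  C                 0           0           0
  E            0.3523      0.3543        1.15
  solve Keq expr → x = 0; check Q = 10.59
Then add 0.1455 M of G.
Step 3:
                    L           G           A
  I            0.3523      0.4998        1.15
  C          -0.04065    -0.04065      0.0813
  E            0.3117      0.4591       1.231
  solve Keq expr → x = 0.04065; check Q = 10.59

Q₀ = 8185; Q > K (proceeds reverse)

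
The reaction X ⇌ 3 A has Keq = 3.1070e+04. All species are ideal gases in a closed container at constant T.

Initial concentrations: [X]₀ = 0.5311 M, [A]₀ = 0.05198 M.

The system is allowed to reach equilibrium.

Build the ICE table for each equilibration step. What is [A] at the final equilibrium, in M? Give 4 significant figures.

Q₀ = 2.6444e-04 vs Keq = 3.1070e+04 ⇒ Q<K, forward
Step 1:
                  X         A
  I          0.5311   0.05198
  C          -0.531     1.593
  E       1.4323e-04     1.645
  solve Keq expr → x = 0.531; check Q = 3.1070e+04

[A]_eq = 1.645 M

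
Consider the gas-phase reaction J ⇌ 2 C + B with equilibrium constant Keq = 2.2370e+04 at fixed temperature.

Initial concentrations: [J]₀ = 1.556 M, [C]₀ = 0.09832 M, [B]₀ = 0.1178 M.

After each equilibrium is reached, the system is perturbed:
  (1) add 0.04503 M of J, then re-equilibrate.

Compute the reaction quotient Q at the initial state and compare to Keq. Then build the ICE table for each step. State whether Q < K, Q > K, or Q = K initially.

Q₀ = 7.3185e-04 vs Keq = 2.2370e+04 ⇒ Q<K, forward
Step 1:
                  J         C         B
  init        1.556   0.09832    0.1178
  Δ          -1.555      3.11     1.555
  eq      7.7005e-04     3.209     1.673
  solve Keq expr → x = 1.555; check Q = 2.2370e+04
Then add 0.04503 M of J.
Step 2:
                  J         C         B
  init       0.0458     3.209     1.673
  Δ        -0.04496   0.08993   0.04496
  eq      8.3569e-04     3.299     1.718
  solve Keq expr → x = 0.04496; check Q = 2.2370e+04

Q₀ = 7.3185e-04; Q < K (proceeds forward)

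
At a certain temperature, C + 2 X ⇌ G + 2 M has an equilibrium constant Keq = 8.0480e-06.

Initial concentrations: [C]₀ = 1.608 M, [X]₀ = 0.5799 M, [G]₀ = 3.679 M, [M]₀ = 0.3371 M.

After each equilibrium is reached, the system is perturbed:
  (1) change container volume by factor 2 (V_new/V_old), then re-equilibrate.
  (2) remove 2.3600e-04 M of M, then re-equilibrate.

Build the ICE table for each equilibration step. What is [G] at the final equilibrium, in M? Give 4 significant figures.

Q₀ = 0.7731 vs Keq = 8.0480e-06 ⇒ Q>K, reverse
Step 1:
                    C           X           G           M
  init          1.608      0.5799       3.679      0.3371
  Δ            0.1676      0.3353     -0.1676     -0.3353
  eq            1.776      0.9152       3.511    0.001846
  solve Keq expr → x = -0.1676; check Q = 8.0480e-06
Then change container volume by factor 2 (V_new/V_old).
Step 2:
                    C           X           G           M
  init         0.8878      0.4576       1.756  9.2309e-04
  Δ                 0           0           0           0
  eq           0.8878      0.4576       1.756  9.2309e-04
  solve Keq expr → x = 0; check Q = 8.0480e-06
Then remove 2.3600e-04 M of M.
Step 3:
                    C           X           G           M
  init         0.8878      0.4576       1.756  6.8709e-04
  Δ       -1.1772e-04 -2.3543e-04  1.1772e-04  2.3543e-04
  eq           0.8877      0.4573       1.756  9.2253e-04
  solve Keq expr → x = 1.1772e-04; check Q = 8.0480e-06

[G]_eq = 1.756 M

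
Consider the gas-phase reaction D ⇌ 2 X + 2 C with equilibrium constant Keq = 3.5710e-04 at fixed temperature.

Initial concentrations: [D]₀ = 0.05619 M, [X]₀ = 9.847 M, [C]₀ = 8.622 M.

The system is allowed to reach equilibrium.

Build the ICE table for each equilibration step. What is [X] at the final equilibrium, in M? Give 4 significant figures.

[X]_eq = 1.256 M

Q₀ = 1.2828e+05 vs Keq = 3.5710e-04 ⇒ Q>K, reverse
Step 1:
                  D         X         C
  Initial   0.05619     9.847     8.622
  Change      4.295    -8.591    -8.591
  Equil       4.352     1.256   0.03138
  solve Keq expr → x = -4.295; check Q = 3.5710e-04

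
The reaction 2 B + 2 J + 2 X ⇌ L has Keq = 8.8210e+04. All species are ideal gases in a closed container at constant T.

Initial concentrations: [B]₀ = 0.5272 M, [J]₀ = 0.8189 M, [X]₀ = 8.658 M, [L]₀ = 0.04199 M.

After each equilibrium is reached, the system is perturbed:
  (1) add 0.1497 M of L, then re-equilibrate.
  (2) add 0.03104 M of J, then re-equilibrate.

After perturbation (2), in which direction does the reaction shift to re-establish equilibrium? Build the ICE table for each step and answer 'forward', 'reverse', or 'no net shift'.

Direction: forward

Q₀ = 0.003005 vs Keq = 8.8210e+04 ⇒ Q<K, forward
Step 1:
                   B          J          X          L
  I           0.5272     0.8189      8.658    0.04199
  C          -0.5264    -0.5264    -0.5264     0.2632
  E       7.8209e-04     0.2925      8.132     0.3052
  solve Keq expr → x = 0.2632; check Q = 8.8210e+04
Then add 0.1497 M of L.
Step 2:
                   B          J          X          L
  I       7.8209e-04     0.2925      8.132     0.4549
  C       1.7206e-04 1.7206e-04 1.7206e-04 -8.6031e-05
  E       9.5415e-04     0.2927      8.132     0.4548
  solve Keq expr → x = -8.6031e-05; check Q = 8.8210e+04
Then add 0.03104 M of J.
Step 3:
                   B          J          X          L
  I       9.5415e-04     0.3237      8.132     0.4548
  C       -9.1201e-05 -9.1201e-05 -9.1201e-05 4.5600e-05
  E       8.6295e-04     0.3236      8.132     0.4549
  solve Keq expr → x = 4.5600e-05; check Q = 8.8210e+04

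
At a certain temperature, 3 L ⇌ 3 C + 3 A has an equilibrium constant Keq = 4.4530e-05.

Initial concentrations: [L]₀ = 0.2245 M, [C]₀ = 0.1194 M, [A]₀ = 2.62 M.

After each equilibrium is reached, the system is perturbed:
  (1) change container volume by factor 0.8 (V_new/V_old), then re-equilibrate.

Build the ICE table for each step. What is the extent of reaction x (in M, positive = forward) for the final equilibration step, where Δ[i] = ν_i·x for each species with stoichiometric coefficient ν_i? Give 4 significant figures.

Q₀ = 2.706 vs Keq = 4.4530e-05 ⇒ Q>K, reverse
Step 1:
                  L         C         A
  I          0.2245    0.1194      2.62
  C          0.1146   -0.1146   -0.1146
  E          0.3391  0.004797     2.505
  solve Keq expr → x = -0.0382; check Q = 4.4530e-05
Then change container volume by factor 0.8 (V_new/V_old).
Step 2:
                  L         C         A
  I          0.4239  0.005997     3.132
  C        0.001184 -0.001184 -0.001184
  E          0.4251  0.004813     3.131
  solve Keq expr → x = -3.9471e-04; check Q = 4.4530e-05

x = -3.9471e-04 M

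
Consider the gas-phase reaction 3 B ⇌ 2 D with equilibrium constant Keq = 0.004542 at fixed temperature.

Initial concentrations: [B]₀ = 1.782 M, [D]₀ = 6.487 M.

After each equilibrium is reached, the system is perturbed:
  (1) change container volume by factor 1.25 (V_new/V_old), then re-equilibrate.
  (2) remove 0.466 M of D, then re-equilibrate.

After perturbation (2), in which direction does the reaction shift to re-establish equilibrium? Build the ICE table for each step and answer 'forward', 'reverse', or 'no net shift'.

Direction: forward

Q₀ = 7.436 vs Keq = 0.004542 ⇒ Q>K, reverse
Step 1:
                    B           D
  Initial       1.782       6.487
  Change        7.069      -4.712
  Equil         8.851       1.775
  solve Keq expr → x = -2.356; check Q = 0.004542
Then change container volume by factor 1.25 (V_new/V_old).
Step 2:
                    B           D
  Initial       7.081        1.42
  Change       0.1599     -0.1066
  Equil          7.24       1.313
  solve Keq expr → x = -0.05331; check Q = 0.004542
Then remove 0.466 M of D.
Step 3:
                    B           D
  Initial        7.24       0.847
  Change       -0.499      0.3326
  Equil         6.742        1.18
  solve Keq expr → x = 0.1663; check Q = 0.004542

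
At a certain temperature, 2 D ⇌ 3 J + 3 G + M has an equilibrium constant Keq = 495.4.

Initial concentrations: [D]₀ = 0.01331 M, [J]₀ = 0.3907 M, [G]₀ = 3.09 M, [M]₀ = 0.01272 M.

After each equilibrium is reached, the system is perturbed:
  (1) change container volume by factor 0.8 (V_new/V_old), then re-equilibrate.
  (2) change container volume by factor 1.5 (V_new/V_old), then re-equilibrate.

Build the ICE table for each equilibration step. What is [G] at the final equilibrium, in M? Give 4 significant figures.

Q₀ = 126.3 vs Keq = 495.4 ⇒ Q<K, forward
Step 1:
                   D          J          G          M
  I          0.01331     0.3907       3.09    0.01272
  C        -0.005611   0.008417   0.008417   0.002806
  E         0.007699     0.3991      3.098    0.01553
  solve Keq expr → x = 0.002806; check Q = 495.4
Then change container volume by factor 0.8 (V_new/V_old).
Step 2:
                   D          J          G          M
  I         0.009623     0.4989      3.873    0.01941
  C         0.005514  -0.008271  -0.008271  -0.002757
  E          0.01514     0.4906      3.865    0.01665
  solve Keq expr → x = -0.002757; check Q = 495.4
Then change container volume by factor 1.5 (V_new/V_old).
Step 3:
                   D          J          G          M
  I          0.01009     0.3271      2.577     0.0111
  C        -0.005793   0.008689   0.008689   0.002896
  E         0.004299     0.3358      2.585      0.014
  solve Keq expr → x = 0.002896; check Q = 495.4

[G]_eq = 2.585 M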